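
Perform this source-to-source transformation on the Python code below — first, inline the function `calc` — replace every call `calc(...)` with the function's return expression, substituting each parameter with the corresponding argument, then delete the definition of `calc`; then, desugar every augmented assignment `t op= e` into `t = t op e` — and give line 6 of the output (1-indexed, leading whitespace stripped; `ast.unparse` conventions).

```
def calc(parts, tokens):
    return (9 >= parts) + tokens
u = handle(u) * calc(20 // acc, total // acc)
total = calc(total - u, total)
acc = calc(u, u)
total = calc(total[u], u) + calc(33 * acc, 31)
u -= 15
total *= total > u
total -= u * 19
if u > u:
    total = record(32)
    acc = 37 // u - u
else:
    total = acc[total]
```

total = total * (total > u)

Transformed code:
u = handle(u) * ((9 >= 20 // acc) + total // acc)
total = (9 >= total - u) + total
acc = (9 >= u) + u
total = (9 >= total[u]) + u + ((9 >= 33 * acc) + 31)
u = u - 15
total = total * (total > u)
total = total - u * 19
if u > u:
    total = record(32)
    acc = 37 // u - u
else:
    total = acc[total]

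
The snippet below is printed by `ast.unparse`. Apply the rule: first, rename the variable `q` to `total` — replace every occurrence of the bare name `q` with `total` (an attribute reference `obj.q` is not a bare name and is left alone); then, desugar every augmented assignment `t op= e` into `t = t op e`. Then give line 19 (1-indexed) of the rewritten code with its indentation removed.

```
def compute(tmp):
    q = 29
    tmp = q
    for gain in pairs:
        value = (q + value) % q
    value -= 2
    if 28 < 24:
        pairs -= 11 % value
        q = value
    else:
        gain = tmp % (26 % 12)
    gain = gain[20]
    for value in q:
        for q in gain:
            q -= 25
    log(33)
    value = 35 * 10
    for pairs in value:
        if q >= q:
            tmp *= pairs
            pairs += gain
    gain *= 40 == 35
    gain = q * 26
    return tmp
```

if total >= total:

Transformed code:
def compute(tmp):
    total = 29
    tmp = total
    for gain in pairs:
        value = (total + value) % total
    value = value - 2
    if 28 < 24:
        pairs = pairs - 11 % value
        total = value
    else:
        gain = tmp % (26 % 12)
    gain = gain[20]
    for value in total:
        for total in gain:
            total = total - 25
    log(33)
    value = 35 * 10
    for pairs in value:
        if total >= total:
            tmp = tmp * pairs
            pairs = pairs + gain
    gain = gain * (40 == 35)
    gain = total * 26
    return tmp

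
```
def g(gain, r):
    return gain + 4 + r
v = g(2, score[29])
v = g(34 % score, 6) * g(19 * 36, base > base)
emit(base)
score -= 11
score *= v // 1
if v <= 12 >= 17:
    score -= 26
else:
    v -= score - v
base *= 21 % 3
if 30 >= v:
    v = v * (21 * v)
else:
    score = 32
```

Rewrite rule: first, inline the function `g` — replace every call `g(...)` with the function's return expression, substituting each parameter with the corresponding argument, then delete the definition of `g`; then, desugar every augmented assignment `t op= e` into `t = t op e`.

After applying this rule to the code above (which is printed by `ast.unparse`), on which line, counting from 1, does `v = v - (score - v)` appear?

9

Transformed code:
v = 2 + 4 + score[29]
v = (34 % score + 4 + 6) * (19 * 36 + 4 + (base > base))
emit(base)
score = score - 11
score = score * (v // 1)
if v <= 12 >= 17:
    score = score - 26
else:
    v = v - (score - v)
base = base * (21 % 3)
if 30 >= v:
    v = v * (21 * v)
else:
    score = 32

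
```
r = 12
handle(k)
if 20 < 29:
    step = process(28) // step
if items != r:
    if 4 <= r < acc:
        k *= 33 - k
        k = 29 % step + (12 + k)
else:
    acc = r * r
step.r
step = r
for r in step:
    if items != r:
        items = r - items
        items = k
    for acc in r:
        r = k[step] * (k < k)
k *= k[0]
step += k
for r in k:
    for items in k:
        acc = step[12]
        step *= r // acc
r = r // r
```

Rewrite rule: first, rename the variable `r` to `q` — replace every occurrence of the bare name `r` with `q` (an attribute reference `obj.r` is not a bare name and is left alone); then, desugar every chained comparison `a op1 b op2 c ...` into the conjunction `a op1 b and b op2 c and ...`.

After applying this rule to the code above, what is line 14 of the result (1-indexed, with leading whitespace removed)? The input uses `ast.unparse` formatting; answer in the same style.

if items != q:

Transformed code:
q = 12
handle(k)
if 20 < 29:
    step = process(28) // step
if items != q:
    if 4 <= q and q < acc:
        k *= 33 - k
        k = 29 % step + (12 + k)
else:
    acc = q * q
step.r
step = q
for q in step:
    if items != q:
        items = q - items
        items = k
    for acc in q:
        q = k[step] * (k < k)
k *= k[0]
step += k
for q in k:
    for items in k:
        acc = step[12]
        step *= q // acc
q = q // q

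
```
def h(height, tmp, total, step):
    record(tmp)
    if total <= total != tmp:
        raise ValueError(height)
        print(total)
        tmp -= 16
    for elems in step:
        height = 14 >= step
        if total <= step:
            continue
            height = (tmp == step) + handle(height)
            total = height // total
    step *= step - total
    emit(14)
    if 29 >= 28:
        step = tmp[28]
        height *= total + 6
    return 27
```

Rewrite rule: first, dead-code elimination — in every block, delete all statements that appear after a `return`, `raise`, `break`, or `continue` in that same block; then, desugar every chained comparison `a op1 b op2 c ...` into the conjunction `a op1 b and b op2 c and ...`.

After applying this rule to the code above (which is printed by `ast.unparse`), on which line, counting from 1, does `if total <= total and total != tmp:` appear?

Transformed code:
def h(height, tmp, total, step):
    record(tmp)
    if total <= total and total != tmp:
        raise ValueError(height)
    for elems in step:
        height = 14 >= step
        if total <= step:
            continue
    step *= step - total
    emit(14)
    if 29 >= 28:
        step = tmp[28]
        height *= total + 6
    return 27

3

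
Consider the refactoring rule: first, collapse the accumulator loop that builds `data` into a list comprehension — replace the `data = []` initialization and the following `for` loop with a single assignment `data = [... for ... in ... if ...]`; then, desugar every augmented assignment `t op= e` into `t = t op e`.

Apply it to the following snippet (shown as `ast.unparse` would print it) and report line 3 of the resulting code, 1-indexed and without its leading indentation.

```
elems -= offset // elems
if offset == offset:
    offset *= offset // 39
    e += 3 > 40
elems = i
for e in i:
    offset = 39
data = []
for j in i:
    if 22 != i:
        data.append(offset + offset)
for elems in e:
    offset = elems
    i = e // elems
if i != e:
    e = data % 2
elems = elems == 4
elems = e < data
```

offset = offset * (offset // 39)

Transformed code:
elems = elems - offset // elems
if offset == offset:
    offset = offset * (offset // 39)
    e = e + (3 > 40)
elems = i
for e in i:
    offset = 39
data = [offset + offset for j in i if 22 != i]
for elems in e:
    offset = elems
    i = e // elems
if i != e:
    e = data % 2
elems = elems == 4
elems = e < data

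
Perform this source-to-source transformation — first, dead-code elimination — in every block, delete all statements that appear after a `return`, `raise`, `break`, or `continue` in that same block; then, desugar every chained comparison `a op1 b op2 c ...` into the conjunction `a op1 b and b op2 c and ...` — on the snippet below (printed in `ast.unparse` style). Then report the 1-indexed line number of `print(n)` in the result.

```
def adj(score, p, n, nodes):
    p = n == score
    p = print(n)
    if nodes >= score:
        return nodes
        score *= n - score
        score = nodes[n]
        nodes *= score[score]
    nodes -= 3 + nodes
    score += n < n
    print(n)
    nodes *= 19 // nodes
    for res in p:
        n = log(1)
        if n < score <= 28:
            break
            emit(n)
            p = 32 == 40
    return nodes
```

8

Transformed code:
def adj(score, p, n, nodes):
    p = n == score
    p = print(n)
    if nodes >= score:
        return nodes
    nodes -= 3 + nodes
    score += n < n
    print(n)
    nodes *= 19 // nodes
    for res in p:
        n = log(1)
        if n < score and score <= 28:
            break
    return nodes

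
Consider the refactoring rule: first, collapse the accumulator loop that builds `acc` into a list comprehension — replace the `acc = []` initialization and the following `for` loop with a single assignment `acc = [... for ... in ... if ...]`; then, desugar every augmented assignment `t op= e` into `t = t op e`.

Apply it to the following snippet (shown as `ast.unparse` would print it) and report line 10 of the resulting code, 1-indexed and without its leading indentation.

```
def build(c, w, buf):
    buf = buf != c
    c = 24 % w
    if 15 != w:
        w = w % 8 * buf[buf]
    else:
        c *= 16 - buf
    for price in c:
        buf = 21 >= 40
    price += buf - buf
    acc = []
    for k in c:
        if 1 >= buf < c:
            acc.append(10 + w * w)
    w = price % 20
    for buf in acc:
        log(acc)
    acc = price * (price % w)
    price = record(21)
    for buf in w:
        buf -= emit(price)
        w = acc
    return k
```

Transformed code:
def build(c, w, buf):
    buf = buf != c
    c = 24 % w
    if 15 != w:
        w = w % 8 * buf[buf]
    else:
        c = c * (16 - buf)
    for price in c:
        buf = 21 >= 40
    price = price + (buf - buf)
    acc = [10 + w * w for k in c if 1 >= buf < c]
    w = price % 20
    for buf in acc:
        log(acc)
    acc = price * (price % w)
    price = record(21)
    for buf in w:
        buf = buf - emit(price)
        w = acc
    return k

price = price + (buf - buf)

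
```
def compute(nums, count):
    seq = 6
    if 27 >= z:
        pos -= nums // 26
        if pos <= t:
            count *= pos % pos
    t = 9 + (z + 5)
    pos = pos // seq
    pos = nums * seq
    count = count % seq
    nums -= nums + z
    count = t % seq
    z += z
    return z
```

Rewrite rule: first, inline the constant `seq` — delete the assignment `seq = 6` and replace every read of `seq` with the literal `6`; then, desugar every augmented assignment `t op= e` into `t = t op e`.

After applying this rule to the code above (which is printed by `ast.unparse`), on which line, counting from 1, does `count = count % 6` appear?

Transformed code:
def compute(nums, count):
    if 27 >= z:
        pos = pos - nums // 26
        if pos <= t:
            count = count * (pos % pos)
    t = 9 + (z + 5)
    pos = pos // 6
    pos = nums * 6
    count = count % 6
    nums = nums - (nums + z)
    count = t % 6
    z = z + z
    return z

9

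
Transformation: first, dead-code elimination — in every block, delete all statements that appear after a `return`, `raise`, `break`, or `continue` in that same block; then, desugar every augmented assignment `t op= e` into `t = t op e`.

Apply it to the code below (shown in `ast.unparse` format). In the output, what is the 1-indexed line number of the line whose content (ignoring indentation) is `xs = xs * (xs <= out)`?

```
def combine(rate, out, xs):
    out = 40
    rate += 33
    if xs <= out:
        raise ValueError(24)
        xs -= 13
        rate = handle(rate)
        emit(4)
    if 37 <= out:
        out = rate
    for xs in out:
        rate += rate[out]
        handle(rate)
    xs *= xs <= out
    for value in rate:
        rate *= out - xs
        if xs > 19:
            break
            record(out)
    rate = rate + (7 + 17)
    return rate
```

11

Transformed code:
def combine(rate, out, xs):
    out = 40
    rate = rate + 33
    if xs <= out:
        raise ValueError(24)
    if 37 <= out:
        out = rate
    for xs in out:
        rate = rate + rate[out]
        handle(rate)
    xs = xs * (xs <= out)
    for value in rate:
        rate = rate * (out - xs)
        if xs > 19:
            break
    rate = rate + (7 + 17)
    return rate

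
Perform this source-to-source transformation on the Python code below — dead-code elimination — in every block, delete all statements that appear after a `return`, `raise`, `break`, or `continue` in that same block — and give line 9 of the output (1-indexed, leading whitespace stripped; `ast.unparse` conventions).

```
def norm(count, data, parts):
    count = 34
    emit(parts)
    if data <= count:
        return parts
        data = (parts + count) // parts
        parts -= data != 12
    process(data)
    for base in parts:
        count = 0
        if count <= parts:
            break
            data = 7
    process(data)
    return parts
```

if count <= parts:

Transformed code:
def norm(count, data, parts):
    count = 34
    emit(parts)
    if data <= count:
        return parts
    process(data)
    for base in parts:
        count = 0
        if count <= parts:
            break
    process(data)
    return parts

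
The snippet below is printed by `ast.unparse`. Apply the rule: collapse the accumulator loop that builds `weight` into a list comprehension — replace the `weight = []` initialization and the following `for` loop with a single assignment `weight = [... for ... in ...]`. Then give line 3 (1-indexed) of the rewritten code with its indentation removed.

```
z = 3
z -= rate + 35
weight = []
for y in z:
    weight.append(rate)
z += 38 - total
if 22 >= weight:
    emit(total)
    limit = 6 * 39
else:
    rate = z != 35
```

weight = [rate for y in z]

Transformed code:
z = 3
z -= rate + 35
weight = [rate for y in z]
z += 38 - total
if 22 >= weight:
    emit(total)
    limit = 6 * 39
else:
    rate = z != 35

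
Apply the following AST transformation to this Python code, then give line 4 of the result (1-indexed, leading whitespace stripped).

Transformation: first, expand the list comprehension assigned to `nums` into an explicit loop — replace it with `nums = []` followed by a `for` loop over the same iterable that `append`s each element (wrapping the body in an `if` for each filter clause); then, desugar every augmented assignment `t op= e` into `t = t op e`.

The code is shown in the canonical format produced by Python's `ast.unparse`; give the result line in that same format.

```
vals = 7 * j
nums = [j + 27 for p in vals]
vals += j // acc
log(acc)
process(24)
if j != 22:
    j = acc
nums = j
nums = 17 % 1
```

nums.append(j + 27)

Transformed code:
vals = 7 * j
nums = []
for p in vals:
    nums.append(j + 27)
vals = vals + j // acc
log(acc)
process(24)
if j != 22:
    j = acc
nums = j
nums = 17 % 1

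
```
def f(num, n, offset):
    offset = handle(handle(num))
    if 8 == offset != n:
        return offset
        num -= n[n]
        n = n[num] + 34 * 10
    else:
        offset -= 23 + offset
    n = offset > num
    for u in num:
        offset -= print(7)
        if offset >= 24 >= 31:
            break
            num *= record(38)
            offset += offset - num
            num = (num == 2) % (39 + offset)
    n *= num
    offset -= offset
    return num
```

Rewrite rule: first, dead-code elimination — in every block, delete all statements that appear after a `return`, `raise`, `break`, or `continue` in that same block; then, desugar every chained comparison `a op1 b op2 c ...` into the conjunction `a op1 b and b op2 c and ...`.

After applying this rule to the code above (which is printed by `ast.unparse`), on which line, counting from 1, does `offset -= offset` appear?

13

Transformed code:
def f(num, n, offset):
    offset = handle(handle(num))
    if 8 == offset and offset != n:
        return offset
    else:
        offset -= 23 + offset
    n = offset > num
    for u in num:
        offset -= print(7)
        if offset >= 24 and 24 >= 31:
            break
    n *= num
    offset -= offset
    return num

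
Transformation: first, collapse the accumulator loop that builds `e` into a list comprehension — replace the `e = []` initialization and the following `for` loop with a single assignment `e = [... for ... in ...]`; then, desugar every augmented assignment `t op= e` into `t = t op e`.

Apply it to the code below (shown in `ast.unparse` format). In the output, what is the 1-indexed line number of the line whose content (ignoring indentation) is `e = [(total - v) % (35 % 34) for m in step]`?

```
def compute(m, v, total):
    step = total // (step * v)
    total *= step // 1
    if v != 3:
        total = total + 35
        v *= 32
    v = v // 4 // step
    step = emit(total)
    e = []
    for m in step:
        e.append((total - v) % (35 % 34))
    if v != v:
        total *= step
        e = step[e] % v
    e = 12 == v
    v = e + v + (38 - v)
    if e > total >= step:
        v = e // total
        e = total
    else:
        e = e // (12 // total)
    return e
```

Transformed code:
def compute(m, v, total):
    step = total // (step * v)
    total = total * (step // 1)
    if v != 3:
        total = total + 35
        v = v * 32
    v = v // 4 // step
    step = emit(total)
    e = [(total - v) % (35 % 34) for m in step]
    if v != v:
        total = total * step
        e = step[e] % v
    e = 12 == v
    v = e + v + (38 - v)
    if e > total >= step:
        v = e // total
        e = total
    else:
        e = e // (12 // total)
    return e

9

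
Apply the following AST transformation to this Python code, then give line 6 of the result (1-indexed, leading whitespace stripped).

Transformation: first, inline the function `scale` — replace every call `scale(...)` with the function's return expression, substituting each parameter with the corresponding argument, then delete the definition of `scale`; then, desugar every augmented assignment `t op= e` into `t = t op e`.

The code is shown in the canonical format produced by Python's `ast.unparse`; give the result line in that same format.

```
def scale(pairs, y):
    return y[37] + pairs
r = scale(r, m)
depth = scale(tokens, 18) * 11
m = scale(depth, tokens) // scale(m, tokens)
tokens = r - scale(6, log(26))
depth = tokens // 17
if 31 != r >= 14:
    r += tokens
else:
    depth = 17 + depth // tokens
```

if 31 != r >= 14:

Transformed code:
r = m[37] + r
depth = (18[37] + tokens) * 11
m = (tokens[37] + depth) // (tokens[37] + m)
tokens = r - (log(26)[37] + 6)
depth = tokens // 17
if 31 != r >= 14:
    r = r + tokens
else:
    depth = 17 + depth // tokens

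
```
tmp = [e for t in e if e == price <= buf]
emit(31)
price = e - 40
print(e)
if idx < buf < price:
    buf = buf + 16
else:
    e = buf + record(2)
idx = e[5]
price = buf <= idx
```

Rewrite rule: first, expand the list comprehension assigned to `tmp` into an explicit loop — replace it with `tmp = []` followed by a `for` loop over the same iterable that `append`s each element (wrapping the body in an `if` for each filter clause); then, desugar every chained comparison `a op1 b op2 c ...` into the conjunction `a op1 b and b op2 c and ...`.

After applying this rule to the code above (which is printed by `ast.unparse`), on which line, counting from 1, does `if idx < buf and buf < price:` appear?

Transformed code:
tmp = []
for t in e:
    if e == price and price <= buf:
        tmp.append(e)
emit(31)
price = e - 40
print(e)
if idx < buf and buf < price:
    buf = buf + 16
else:
    e = buf + record(2)
idx = e[5]
price = buf <= idx

8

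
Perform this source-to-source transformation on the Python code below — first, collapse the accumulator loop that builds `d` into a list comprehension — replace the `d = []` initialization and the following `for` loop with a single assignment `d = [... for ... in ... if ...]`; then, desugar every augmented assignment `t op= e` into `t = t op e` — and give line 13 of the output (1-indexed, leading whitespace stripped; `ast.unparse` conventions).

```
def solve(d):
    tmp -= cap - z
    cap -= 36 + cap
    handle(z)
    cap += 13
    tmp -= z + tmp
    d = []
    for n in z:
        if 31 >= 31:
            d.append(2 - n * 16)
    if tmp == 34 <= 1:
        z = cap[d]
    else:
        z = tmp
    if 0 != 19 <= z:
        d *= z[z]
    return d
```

d = d * z[z]

Transformed code:
def solve(d):
    tmp = tmp - (cap - z)
    cap = cap - (36 + cap)
    handle(z)
    cap = cap + 13
    tmp = tmp - (z + tmp)
    d = [2 - n * 16 for n in z if 31 >= 31]
    if tmp == 34 <= 1:
        z = cap[d]
    else:
        z = tmp
    if 0 != 19 <= z:
        d = d * z[z]
    return d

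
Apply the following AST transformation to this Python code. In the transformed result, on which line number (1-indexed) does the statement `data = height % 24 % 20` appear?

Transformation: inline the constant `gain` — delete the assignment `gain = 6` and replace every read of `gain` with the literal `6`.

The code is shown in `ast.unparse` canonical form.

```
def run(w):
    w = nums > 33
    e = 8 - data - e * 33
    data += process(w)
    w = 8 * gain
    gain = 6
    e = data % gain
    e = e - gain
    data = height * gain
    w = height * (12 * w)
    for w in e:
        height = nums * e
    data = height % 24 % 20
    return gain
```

12

Transformed code:
def run(w):
    w = nums > 33
    e = 8 - data - e * 33
    data += process(w)
    w = 8 * 6
    e = data % 6
    e = e - 6
    data = height * 6
    w = height * (12 * w)
    for w in e:
        height = nums * e
    data = height % 24 % 20
    return 6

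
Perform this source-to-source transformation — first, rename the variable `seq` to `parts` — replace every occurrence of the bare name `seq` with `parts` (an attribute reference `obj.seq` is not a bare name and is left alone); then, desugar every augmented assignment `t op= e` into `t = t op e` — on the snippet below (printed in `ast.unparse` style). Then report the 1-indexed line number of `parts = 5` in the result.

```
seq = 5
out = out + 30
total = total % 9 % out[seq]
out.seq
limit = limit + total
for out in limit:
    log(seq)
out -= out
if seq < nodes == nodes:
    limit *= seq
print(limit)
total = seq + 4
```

Transformed code:
parts = 5
out = out + 30
total = total % 9 % out[parts]
out.seq
limit = limit + total
for out in limit:
    log(parts)
out = out - out
if parts < nodes == nodes:
    limit = limit * parts
print(limit)
total = parts + 4

1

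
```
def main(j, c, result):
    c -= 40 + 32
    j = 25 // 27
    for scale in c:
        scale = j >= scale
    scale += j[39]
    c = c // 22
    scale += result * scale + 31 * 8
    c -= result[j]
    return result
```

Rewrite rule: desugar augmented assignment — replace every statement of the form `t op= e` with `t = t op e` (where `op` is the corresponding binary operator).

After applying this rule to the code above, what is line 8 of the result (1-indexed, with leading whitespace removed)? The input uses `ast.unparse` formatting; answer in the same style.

Transformed code:
def main(j, c, result):
    c = c - (40 + 32)
    j = 25 // 27
    for scale in c:
        scale = j >= scale
    scale = scale + j[39]
    c = c // 22
    scale = scale + (result * scale + 31 * 8)
    c = c - result[j]
    return result

scale = scale + (result * scale + 31 * 8)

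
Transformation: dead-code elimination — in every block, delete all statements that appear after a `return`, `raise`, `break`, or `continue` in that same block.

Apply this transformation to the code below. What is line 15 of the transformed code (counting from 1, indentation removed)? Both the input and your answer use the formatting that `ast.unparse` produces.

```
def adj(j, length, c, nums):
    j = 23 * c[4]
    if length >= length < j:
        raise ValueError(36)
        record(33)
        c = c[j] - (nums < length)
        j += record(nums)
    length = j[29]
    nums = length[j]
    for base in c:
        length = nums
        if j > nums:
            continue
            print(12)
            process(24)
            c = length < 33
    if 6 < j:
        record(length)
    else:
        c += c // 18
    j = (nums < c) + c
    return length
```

Transformed code:
def adj(j, length, c, nums):
    j = 23 * c[4]
    if length >= length < j:
        raise ValueError(36)
    length = j[29]
    nums = length[j]
    for base in c:
        length = nums
        if j > nums:
            continue
    if 6 < j:
        record(length)
    else:
        c += c // 18
    j = (nums < c) + c
    return length

j = (nums < c) + c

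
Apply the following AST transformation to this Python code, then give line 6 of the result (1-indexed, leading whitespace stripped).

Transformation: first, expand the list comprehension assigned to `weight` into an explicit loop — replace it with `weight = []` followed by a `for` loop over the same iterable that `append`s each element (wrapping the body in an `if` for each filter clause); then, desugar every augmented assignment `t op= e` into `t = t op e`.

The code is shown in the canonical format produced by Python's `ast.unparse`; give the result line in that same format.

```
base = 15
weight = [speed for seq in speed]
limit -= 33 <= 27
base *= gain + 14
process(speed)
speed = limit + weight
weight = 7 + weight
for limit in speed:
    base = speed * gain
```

Transformed code:
base = 15
weight = []
for seq in speed:
    weight.append(speed)
limit = limit - (33 <= 27)
base = base * (gain + 14)
process(speed)
speed = limit + weight
weight = 7 + weight
for limit in speed:
    base = speed * gain

base = base * (gain + 14)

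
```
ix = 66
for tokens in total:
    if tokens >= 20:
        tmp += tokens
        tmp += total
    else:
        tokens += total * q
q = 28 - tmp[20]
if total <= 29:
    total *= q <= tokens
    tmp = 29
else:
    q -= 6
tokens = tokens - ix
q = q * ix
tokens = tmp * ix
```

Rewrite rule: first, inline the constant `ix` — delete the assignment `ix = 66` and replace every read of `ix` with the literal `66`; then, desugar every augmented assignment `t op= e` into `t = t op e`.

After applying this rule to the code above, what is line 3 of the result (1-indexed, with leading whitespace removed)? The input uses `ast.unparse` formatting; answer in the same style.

tmp = tmp + tokens

Transformed code:
for tokens in total:
    if tokens >= 20:
        tmp = tmp + tokens
        tmp = tmp + total
    else:
        tokens = tokens + total * q
q = 28 - tmp[20]
if total <= 29:
    total = total * (q <= tokens)
    tmp = 29
else:
    q = q - 6
tokens = tokens - 66
q = q * 66
tokens = tmp * 66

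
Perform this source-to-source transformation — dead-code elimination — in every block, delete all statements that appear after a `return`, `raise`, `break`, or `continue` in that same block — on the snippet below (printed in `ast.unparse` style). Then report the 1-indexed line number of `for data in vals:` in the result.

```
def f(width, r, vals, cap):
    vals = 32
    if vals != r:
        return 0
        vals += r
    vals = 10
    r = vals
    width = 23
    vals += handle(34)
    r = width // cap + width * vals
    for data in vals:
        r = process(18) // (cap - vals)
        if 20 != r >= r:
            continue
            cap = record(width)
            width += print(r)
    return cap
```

10

Transformed code:
def f(width, r, vals, cap):
    vals = 32
    if vals != r:
        return 0
    vals = 10
    r = vals
    width = 23
    vals += handle(34)
    r = width // cap + width * vals
    for data in vals:
        r = process(18) // (cap - vals)
        if 20 != r >= r:
            continue
    return cap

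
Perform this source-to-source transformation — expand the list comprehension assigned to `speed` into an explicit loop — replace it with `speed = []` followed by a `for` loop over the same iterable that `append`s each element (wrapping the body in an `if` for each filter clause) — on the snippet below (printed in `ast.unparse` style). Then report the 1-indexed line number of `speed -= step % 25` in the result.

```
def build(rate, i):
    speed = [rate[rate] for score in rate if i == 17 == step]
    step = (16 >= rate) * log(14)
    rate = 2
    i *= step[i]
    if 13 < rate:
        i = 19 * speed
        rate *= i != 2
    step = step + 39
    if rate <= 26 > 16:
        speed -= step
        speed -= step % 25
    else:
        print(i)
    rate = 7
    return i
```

15

Transformed code:
def build(rate, i):
    speed = []
    for score in rate:
        if i == 17 == step:
            speed.append(rate[rate])
    step = (16 >= rate) * log(14)
    rate = 2
    i *= step[i]
    if 13 < rate:
        i = 19 * speed
        rate *= i != 2
    step = step + 39
    if rate <= 26 > 16:
        speed -= step
        speed -= step % 25
    else:
        print(i)
    rate = 7
    return i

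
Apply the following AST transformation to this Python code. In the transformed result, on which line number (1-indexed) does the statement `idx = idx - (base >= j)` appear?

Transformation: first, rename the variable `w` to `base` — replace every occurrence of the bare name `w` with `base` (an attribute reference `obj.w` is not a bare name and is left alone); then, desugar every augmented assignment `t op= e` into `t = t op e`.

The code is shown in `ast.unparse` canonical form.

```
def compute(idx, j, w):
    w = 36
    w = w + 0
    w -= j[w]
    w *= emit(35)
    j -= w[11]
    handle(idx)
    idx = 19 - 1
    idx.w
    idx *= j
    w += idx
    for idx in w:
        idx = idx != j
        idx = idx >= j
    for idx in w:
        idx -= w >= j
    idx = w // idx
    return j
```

Transformed code:
def compute(idx, j, base):
    base = 36
    base = base + 0
    base = base - j[base]
    base = base * emit(35)
    j = j - base[11]
    handle(idx)
    idx = 19 - 1
    idx.w
    idx = idx * j
    base = base + idx
    for idx in base:
        idx = idx != j
        idx = idx >= j
    for idx in base:
        idx = idx - (base >= j)
    idx = base // idx
    return j

16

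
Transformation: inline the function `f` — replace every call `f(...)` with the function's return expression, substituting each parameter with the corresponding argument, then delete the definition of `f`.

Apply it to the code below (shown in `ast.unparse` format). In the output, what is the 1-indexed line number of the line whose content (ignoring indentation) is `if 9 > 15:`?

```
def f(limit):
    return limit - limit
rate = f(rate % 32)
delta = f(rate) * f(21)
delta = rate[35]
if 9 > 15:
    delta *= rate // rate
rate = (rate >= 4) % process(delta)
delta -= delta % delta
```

Transformed code:
rate = rate % 32 - rate % 32
delta = (rate - rate) * (21 - 21)
delta = rate[35]
if 9 > 15:
    delta *= rate // rate
rate = (rate >= 4) % process(delta)
delta -= delta % delta

4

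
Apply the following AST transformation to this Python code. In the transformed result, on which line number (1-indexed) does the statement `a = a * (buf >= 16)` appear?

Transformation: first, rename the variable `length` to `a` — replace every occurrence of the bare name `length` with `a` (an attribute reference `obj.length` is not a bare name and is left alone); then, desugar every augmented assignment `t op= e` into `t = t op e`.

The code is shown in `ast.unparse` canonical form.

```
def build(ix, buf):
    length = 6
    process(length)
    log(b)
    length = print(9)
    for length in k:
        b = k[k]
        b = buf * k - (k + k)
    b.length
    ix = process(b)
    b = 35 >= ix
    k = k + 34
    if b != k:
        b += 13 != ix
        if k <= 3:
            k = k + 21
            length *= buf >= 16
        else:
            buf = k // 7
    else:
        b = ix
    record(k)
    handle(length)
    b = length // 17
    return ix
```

Transformed code:
def build(ix, buf):
    a = 6
    process(a)
    log(b)
    a = print(9)
    for a in k:
        b = k[k]
        b = buf * k - (k + k)
    b.length
    ix = process(b)
    b = 35 >= ix
    k = k + 34
    if b != k:
        b = b + (13 != ix)
        if k <= 3:
            k = k + 21
            a = a * (buf >= 16)
        else:
            buf = k // 7
    else:
        b = ix
    record(k)
    handle(a)
    b = a // 17
    return ix

17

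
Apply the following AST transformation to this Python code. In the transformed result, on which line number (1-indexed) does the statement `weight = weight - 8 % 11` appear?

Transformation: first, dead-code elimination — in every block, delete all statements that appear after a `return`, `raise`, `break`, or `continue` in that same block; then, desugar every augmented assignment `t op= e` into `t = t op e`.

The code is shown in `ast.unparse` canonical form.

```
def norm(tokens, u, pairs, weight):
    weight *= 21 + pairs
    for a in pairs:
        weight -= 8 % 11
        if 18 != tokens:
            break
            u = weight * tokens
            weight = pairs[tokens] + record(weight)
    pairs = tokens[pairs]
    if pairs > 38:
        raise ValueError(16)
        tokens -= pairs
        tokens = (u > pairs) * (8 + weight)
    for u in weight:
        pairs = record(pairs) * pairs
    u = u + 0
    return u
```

4

Transformed code:
def norm(tokens, u, pairs, weight):
    weight = weight * (21 + pairs)
    for a in pairs:
        weight = weight - 8 % 11
        if 18 != tokens:
            break
    pairs = tokens[pairs]
    if pairs > 38:
        raise ValueError(16)
    for u in weight:
        pairs = record(pairs) * pairs
    u = u + 0
    return u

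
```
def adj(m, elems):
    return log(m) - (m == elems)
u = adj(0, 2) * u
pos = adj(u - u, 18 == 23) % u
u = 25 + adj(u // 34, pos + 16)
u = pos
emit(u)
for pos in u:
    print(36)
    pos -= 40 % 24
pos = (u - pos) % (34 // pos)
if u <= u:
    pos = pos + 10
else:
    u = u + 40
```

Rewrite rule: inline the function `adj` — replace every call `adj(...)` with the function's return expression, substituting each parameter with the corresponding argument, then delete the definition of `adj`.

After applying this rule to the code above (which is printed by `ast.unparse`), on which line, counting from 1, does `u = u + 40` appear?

13

Transformed code:
u = (log(0) - (0 == 2)) * u
pos = (log(u - u) - (u - u == (18 == 23))) % u
u = 25 + (log(u // 34) - (u // 34 == pos + 16))
u = pos
emit(u)
for pos in u:
    print(36)
    pos -= 40 % 24
pos = (u - pos) % (34 // pos)
if u <= u:
    pos = pos + 10
else:
    u = u + 40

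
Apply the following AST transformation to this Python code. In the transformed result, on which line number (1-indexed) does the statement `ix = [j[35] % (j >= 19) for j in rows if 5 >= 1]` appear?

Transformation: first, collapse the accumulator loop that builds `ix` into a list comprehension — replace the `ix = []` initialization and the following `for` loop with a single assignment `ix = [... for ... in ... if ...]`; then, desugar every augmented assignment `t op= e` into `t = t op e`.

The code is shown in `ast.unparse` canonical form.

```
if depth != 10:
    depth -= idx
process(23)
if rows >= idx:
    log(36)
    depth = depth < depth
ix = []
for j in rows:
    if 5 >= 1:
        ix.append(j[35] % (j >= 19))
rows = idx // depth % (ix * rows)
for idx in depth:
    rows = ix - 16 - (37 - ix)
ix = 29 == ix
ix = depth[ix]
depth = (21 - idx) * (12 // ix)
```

Transformed code:
if depth != 10:
    depth = depth - idx
process(23)
if rows >= idx:
    log(36)
    depth = depth < depth
ix = [j[35] % (j >= 19) for j in rows if 5 >= 1]
rows = idx // depth % (ix * rows)
for idx in depth:
    rows = ix - 16 - (37 - ix)
ix = 29 == ix
ix = depth[ix]
depth = (21 - idx) * (12 // ix)

7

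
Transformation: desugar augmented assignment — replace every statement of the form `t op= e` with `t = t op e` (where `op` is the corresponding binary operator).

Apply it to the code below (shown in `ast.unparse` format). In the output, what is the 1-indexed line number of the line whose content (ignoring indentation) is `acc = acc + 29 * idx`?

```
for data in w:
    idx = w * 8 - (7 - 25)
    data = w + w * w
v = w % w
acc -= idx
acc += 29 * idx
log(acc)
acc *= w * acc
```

Transformed code:
for data in w:
    idx = w * 8 - (7 - 25)
    data = w + w * w
v = w % w
acc = acc - idx
acc = acc + 29 * idx
log(acc)
acc = acc * (w * acc)

6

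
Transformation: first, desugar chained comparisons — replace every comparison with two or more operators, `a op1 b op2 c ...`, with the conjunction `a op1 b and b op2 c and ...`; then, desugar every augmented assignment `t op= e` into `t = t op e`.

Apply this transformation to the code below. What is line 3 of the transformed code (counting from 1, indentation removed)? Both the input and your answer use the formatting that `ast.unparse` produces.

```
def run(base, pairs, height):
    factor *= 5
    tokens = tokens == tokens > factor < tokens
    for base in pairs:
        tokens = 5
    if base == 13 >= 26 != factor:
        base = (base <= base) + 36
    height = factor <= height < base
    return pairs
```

Transformed code:
def run(base, pairs, height):
    factor = factor * 5
    tokens = tokens == tokens and tokens > factor and (factor < tokens)
    for base in pairs:
        tokens = 5
    if base == 13 and 13 >= 26 and (26 != factor):
        base = (base <= base) + 36
    height = factor <= height and height < base
    return pairs

tokens = tokens == tokens and tokens > factor and (factor < tokens)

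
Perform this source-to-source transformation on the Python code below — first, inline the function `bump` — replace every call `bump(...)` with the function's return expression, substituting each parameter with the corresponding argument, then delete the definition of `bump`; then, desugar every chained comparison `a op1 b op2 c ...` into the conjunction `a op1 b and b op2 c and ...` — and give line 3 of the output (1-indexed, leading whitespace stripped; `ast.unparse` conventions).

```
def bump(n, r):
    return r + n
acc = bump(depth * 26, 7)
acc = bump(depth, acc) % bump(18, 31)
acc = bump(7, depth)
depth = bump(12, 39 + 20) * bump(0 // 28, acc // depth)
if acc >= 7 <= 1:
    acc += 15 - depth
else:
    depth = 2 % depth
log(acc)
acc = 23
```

acc = depth + 7

Transformed code:
acc = 7 + depth * 26
acc = (acc + depth) % (31 + 18)
acc = depth + 7
depth = (39 + 20 + 12) * (acc // depth + 0 // 28)
if acc >= 7 and 7 <= 1:
    acc += 15 - depth
else:
    depth = 2 % depth
log(acc)
acc = 23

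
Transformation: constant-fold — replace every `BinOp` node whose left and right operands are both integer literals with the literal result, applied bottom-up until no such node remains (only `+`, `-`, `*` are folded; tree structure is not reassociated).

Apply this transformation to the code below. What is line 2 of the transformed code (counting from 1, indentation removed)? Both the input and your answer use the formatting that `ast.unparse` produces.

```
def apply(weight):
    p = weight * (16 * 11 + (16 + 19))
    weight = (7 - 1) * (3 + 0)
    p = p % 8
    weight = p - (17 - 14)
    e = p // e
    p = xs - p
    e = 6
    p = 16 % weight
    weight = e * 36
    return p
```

p = weight * 211

Transformed code:
def apply(weight):
    p = weight * 211
    weight = 18
    p = p % 8
    weight = p - 3
    e = p // e
    p = xs - p
    e = 6
    p = 16 % weight
    weight = e * 36
    return p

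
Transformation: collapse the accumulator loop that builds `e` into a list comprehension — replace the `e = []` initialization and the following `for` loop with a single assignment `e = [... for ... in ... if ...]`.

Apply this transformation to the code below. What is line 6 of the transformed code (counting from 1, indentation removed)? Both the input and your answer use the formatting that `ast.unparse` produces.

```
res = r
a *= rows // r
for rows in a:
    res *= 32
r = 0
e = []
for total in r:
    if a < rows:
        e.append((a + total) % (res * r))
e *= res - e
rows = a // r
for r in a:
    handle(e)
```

Transformed code:
res = r
a *= rows // r
for rows in a:
    res *= 32
r = 0
e = [(a + total) % (res * r) for total in r if a < rows]
e *= res - e
rows = a // r
for r in a:
    handle(e)

e = [(a + total) % (res * r) for total in r if a < rows]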